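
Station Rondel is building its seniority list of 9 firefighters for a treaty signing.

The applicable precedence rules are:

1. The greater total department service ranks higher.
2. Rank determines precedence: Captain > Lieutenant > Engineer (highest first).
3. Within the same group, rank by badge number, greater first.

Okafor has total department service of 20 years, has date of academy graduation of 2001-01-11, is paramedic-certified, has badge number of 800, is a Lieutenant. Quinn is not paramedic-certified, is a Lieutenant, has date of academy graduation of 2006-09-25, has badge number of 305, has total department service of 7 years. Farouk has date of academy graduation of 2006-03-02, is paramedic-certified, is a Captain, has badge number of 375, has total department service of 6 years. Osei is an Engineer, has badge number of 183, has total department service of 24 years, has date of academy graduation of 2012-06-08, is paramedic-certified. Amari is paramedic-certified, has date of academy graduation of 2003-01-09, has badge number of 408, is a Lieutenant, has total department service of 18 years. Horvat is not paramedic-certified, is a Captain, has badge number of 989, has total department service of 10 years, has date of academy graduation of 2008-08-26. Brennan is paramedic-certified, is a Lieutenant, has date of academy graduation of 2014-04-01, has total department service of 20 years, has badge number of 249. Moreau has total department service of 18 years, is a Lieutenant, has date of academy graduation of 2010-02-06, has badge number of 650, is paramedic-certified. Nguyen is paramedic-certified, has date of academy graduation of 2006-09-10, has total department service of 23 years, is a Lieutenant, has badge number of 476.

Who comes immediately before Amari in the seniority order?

Moreau

By total department service (higher first): Osei (24 years); then Nguyen (23 years); then Okafor and Brennan (both 20 years); then Moreau and Amari (both 18 years); then Horvat (10 years); then Quinn (7 years); then Farouk (6 years).
Okafor and Brennan are each Lieutenant, so the next rule applies.
Among Okafor and Brennan, by badge number (higher first): Okafor (800) before Brennan (249).
Moreau and Amari are each Lieutenant, so the next rule applies.
Among Moreau and Amari, by badge number (higher first): Moreau (650) before Amari (408).
Order: Osei, Nguyen, Okafor, Brennan, Moreau, Amari, Horvat, Quinn, Farouk.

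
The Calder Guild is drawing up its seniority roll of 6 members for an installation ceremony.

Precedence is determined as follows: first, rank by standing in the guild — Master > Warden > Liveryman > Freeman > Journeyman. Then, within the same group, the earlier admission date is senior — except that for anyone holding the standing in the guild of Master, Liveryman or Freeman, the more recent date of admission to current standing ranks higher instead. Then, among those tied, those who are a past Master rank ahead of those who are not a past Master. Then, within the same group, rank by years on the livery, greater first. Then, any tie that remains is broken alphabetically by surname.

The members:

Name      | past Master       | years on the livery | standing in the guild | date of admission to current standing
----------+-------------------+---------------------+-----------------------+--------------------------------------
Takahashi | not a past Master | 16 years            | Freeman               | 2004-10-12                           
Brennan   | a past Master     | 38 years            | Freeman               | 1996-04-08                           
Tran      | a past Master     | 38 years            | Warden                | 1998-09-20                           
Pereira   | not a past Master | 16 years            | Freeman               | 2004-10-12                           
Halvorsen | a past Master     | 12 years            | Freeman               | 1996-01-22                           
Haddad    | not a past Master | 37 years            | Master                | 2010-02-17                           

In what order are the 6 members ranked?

By standing in the guild: Haddad (Master); then Tran (Warden); then Pereira, Takahashi, Brennan and Halvorsen (Freeman).
Among Pereira, Takahashi, Brennan and Halvorsen, by date of admission to current standing (later first) (reversed rule for this group): Pereira and Takahashi (2004-10-12) before Brennan (1996-04-08) before Halvorsen (1996-01-22).
Pereira and Takahashi are each not a past Master, so the next rule applies.
Pereira and Takahashi both have years on the livery 16 years, so the next rule applies.
Among Pereira and Takahashi, alphabetically by surname: Pereira before Takahashi.
Full order: Haddad, Tran, Pereira, Takahashi, Brennan, Halvorsen.

Haddad, Tran, Pereira, Takahashi, Brennan, Halvorsen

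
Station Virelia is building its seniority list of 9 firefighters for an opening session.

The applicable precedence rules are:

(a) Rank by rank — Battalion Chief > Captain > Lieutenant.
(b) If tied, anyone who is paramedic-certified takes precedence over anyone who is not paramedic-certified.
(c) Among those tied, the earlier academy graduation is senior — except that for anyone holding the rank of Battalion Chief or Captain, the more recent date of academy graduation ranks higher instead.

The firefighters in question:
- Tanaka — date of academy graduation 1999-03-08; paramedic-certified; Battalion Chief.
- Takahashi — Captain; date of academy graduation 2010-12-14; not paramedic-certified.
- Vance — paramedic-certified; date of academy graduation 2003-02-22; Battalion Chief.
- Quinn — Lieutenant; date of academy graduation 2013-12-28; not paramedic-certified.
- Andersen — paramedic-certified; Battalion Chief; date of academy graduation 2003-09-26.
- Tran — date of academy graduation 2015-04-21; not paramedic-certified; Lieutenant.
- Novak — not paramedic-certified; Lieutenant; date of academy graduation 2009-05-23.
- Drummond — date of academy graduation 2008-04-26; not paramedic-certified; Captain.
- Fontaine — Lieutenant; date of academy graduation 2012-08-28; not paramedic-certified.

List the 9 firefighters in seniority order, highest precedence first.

By rank: Andersen, Vance and Tanaka (Battalion Chief); then Takahashi and Drummond (Captain); then Novak, Fontaine, Quinn and Tran (Lieutenant).
Andersen, Vance and Tanaka are each paramedic-certified, so the next rule applies.
Among Andersen, Vance and Tanaka, by date of academy graduation (later first) (reversed rule for this group): Andersen (2003-09-26) before Vance (2003-02-22) before Tanaka (1999-03-08).
Takahashi and Drummond are each not paramedic-certified, so the next rule applies.
Among Takahashi and Drummond, by date of academy graduation (later first) (reversed rule for this group): Takahashi (2010-12-14) before Drummond (2008-04-26).
Novak, Fontaine, Quinn and Tran are each not paramedic-certified, so the next rule applies.
Among Novak, Fontaine, Quinn and Tran, by date of academy graduation (earlier first): Novak (2009-05-23) before Fontaine (2012-08-28) before Quinn (2013-12-28) before Tran (2015-04-21).
Full order: Andersen, Vance, Tanaka, Takahashi, Drummond, Novak, Fontaine, Quinn, Tran.

Andersen, Vance, Tanaka, Takahashi, Drummond, Novak, Fontaine, Quinn, Tran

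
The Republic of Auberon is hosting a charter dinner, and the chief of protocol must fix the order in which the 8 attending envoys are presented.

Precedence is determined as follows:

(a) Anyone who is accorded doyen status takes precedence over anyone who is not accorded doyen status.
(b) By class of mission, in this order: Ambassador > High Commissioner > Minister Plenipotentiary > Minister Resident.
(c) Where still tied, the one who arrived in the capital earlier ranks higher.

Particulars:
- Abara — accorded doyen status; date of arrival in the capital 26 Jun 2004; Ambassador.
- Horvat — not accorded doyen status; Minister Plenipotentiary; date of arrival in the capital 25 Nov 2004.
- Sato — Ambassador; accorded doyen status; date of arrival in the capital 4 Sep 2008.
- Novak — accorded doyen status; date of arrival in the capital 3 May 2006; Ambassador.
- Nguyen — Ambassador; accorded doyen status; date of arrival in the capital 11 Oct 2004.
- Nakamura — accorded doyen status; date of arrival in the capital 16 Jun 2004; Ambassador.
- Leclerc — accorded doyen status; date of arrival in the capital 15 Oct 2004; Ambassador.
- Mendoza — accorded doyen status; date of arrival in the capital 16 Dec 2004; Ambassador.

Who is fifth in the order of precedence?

By the first rule: Nakamura, Abara, Nguyen, Leclerc, Mendoza, Novak and Sato (each accorded doyen status); then Horvat (not accorded doyen status).
Nakamura, Abara, Nguyen, Leclerc, Mendoza, Novak and Sato are each Ambassador, so the next rule applies.
Among Nakamura, Abara, Nguyen, Leclerc, Mendoza, Novak and Sato, by date of arrival in the capital (earlier first): Nakamura (16 Jun 2004) before Abara (26 Jun 2004) before Nguyen (11 Oct 2004) before Leclerc (15 Oct 2004) before Mendoza (16 Dec 2004) before Novak (3 May 2006) before Sato (4 Sep 2008).
Order: Nakamura, Abara, Nguyen, Leclerc, Mendoza, Novak, Sato, Horvat.

Mendoza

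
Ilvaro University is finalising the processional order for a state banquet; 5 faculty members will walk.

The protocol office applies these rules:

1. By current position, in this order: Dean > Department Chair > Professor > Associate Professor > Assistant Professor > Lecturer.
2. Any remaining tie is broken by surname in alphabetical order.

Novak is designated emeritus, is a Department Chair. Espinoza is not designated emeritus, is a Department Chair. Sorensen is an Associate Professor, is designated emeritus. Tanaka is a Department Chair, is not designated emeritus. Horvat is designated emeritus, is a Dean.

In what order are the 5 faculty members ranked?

Horvat, Espinoza, Novak, Tanaka, Sorensen

By current position: Horvat (Dean); then Espinoza, Novak and Tanaka (Department Chair); then Sorensen (Associate Professor).
Among Espinoza, Novak and Tanaka, alphabetically by surname: Espinoza before Novak before Tanaka.
Full order: Horvat, Espinoza, Novak, Tanaka, Sorensen.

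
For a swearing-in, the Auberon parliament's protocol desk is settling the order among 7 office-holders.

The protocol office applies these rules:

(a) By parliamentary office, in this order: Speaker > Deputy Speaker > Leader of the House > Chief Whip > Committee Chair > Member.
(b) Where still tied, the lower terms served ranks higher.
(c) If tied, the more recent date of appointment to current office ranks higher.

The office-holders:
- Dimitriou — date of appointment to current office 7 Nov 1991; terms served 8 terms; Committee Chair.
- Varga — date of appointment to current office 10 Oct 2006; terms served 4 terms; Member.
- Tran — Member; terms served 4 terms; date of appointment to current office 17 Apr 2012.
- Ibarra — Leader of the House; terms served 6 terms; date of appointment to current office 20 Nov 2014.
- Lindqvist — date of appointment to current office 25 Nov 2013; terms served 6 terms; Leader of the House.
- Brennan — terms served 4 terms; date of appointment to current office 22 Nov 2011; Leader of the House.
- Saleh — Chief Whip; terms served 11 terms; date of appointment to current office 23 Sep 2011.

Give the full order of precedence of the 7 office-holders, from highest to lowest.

Brennan, Ibarra, Lindqvist, Saleh, Dimitriou, Tran, Varga

By parliamentary office: Brennan, Ibarra and Lindqvist (Leader of the House); then Saleh (Chief Whip); then Dimitriou (Committee Chair); then Tran and Varga (Member).
Among Brennan, Ibarra and Lindqvist, by terms served (lower first): Brennan (4 terms) before Ibarra and Lindqvist (6 terms).
Among Ibarra and Lindqvist, by date of appointment to current office (later first): Ibarra (20 Nov 2014) before Lindqvist (25 Nov 2013).
Tran and Varga both have terms served 4 terms, so the next rule applies.
Among Tran and Varga, by date of appointment to current office (later first): Tran (17 Apr 2012) before Varga (10 Oct 2006).
Full order: Brennan, Ibarra, Lindqvist, Saleh, Dimitriou, Tran, Varga.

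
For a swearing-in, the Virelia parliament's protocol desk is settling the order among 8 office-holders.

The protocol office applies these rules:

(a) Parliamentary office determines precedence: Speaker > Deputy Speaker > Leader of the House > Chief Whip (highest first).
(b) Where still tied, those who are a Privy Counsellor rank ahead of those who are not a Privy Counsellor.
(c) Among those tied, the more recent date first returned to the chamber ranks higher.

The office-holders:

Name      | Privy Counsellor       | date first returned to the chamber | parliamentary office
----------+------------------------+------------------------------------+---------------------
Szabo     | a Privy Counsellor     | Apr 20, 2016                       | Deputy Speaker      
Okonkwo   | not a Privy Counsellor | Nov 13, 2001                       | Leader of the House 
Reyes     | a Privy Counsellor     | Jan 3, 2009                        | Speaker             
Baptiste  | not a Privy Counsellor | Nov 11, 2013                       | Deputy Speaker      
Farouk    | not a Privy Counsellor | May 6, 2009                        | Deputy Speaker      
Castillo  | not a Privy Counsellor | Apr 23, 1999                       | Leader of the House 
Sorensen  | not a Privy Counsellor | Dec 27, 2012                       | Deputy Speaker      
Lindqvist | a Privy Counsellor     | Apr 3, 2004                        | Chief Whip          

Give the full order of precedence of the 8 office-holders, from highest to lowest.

Reyes, Szabo, Baptiste, Sorensen, Farouk, Okonkwo, Castillo, Lindqvist

By parliamentary office: Reyes (Speaker); then Szabo, Baptiste, Sorensen and Farouk (Deputy Speaker); then Okonkwo and Castillo (Leader of the House); then Lindqvist (Chief Whip).
Among Szabo, Baptiste, Sorensen and Farouk, a Privy Counsellor before not a Privy Counsellor: Szabo (a Privy Counsellor) before Baptiste, Sorensen and Farouk (not a Privy Counsellor).
Among Baptiste, Sorensen and Farouk, by date first returned to the chamber (later first): Baptiste (Nov 11, 2013) before Sorensen (Dec 27, 2012) before Farouk (May 6, 2009).
Okonkwo and Castillo are each not a Privy Counsellor, so the next rule applies.
Among Okonkwo and Castillo, by date first returned to the chamber (later first): Okonkwo (Nov 13, 2001) before Castillo (Apr 23, 1999).
Full order: Reyes, Szabo, Baptiste, Sorensen, Farouk, Okonkwo, Castillo, Lindqvist.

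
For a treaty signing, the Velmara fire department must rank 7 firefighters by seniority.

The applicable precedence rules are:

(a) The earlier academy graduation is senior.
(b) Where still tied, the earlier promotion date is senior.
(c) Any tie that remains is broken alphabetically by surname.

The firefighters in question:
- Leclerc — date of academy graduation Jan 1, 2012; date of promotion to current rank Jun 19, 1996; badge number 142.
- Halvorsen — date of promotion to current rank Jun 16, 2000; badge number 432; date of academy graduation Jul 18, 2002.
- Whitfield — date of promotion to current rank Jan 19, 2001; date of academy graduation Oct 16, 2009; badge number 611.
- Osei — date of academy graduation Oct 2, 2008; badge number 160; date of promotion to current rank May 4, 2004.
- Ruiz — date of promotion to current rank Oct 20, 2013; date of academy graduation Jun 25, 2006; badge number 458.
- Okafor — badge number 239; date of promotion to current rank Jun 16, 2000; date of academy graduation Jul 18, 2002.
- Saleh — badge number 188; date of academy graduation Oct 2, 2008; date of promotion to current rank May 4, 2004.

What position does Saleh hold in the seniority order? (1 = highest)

By date of academy graduation (earlier first): Halvorsen and Okafor (both Jul 18, 2002); then Ruiz (Jun 25, 2006); then Osei and Saleh (both Oct 2, 2008); then Whitfield (Oct 16, 2009); then Leclerc (Jan 1, 2012).
Halvorsen and Okafor both have date of promotion to current rank Jun 16, 2000, so the next rule applies.
Among Halvorsen and Okafor, alphabetically by surname: Halvorsen before Okafor.
Osei and Saleh both have date of promotion to current rank May 4, 2004, so the next rule applies.
Among Osei and Saleh, alphabetically by surname: Osei before Saleh.
Order: Halvorsen, Okafor, Ruiz, Osei, Saleh, Whitfield, Leclerc. So position 5.

5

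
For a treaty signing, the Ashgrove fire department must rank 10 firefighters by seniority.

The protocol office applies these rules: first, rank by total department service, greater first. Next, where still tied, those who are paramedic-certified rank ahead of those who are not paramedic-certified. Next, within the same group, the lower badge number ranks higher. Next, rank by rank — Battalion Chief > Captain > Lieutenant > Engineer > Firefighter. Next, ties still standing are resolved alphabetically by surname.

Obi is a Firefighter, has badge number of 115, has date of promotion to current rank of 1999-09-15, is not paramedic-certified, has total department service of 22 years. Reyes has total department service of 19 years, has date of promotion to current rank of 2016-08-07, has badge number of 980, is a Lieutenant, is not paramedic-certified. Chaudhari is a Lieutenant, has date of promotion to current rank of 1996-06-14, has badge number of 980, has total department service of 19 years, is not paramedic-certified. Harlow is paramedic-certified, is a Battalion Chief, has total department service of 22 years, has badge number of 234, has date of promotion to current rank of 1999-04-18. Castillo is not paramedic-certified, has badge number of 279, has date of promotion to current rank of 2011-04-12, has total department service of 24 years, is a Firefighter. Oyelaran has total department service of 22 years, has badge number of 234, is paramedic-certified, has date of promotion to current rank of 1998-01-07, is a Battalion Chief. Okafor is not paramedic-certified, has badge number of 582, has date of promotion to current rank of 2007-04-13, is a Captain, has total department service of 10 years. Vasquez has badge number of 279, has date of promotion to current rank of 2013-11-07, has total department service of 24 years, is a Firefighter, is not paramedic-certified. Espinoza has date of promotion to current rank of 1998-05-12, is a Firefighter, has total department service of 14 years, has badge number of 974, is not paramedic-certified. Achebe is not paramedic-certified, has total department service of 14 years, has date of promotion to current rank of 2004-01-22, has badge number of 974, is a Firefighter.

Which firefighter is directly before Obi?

Oyelaran

By total department service (higher first): Castillo and Vasquez (both 24 years); then Harlow, Oyelaran and Obi (each 22 years); then Chaudhari and Reyes (both 19 years); then Achebe and Espinoza (both 14 years); then Okafor (10 years).
Castillo and Vasquez are each not paramedic-certified, so the next rule applies.
Castillo and Vasquez both have badge number 279, so the next rule applies.
Castillo and Vasquez are each Firefighter, so the next rule applies.
Among Castillo and Vasquez, alphabetically by surname: Castillo before Vasquez.
Among Harlow, Oyelaran and Obi, paramedic-certified before not paramedic-certified: Harlow and Oyelaran (paramedic-certified) before Obi (not paramedic-certified).
Harlow and Oyelaran both have badge number 234, so the next rule applies.
Harlow and Oyelaran are each Battalion Chief, so the next rule applies.
Among Harlow and Oyelaran, alphabetically by surname: Harlow before Oyelaran.
Chaudhari and Reyes are each not paramedic-certified, so the next rule applies.
Chaudhari and Reyes both have badge number 980, so the next rule applies.
Chaudhari and Reyes are each Lieutenant, so the next rule applies.
Among Chaudhari and Reyes, alphabetically by surname: Chaudhari before Reyes.
Achebe and Espinoza are each not paramedic-certified, so the next rule applies.
Achebe and Espinoza both have badge number 974, so the next rule applies.
Achebe and Espinoza are each Firefighter, so the next rule applies.
Among Achebe and Espinoza, alphabetically by surname: Achebe before Espinoza.
Order: Castillo, Vasquez, Harlow, Oyelaran, Obi, Chaudhari, Reyes, Achebe, Espinoza, Okafor.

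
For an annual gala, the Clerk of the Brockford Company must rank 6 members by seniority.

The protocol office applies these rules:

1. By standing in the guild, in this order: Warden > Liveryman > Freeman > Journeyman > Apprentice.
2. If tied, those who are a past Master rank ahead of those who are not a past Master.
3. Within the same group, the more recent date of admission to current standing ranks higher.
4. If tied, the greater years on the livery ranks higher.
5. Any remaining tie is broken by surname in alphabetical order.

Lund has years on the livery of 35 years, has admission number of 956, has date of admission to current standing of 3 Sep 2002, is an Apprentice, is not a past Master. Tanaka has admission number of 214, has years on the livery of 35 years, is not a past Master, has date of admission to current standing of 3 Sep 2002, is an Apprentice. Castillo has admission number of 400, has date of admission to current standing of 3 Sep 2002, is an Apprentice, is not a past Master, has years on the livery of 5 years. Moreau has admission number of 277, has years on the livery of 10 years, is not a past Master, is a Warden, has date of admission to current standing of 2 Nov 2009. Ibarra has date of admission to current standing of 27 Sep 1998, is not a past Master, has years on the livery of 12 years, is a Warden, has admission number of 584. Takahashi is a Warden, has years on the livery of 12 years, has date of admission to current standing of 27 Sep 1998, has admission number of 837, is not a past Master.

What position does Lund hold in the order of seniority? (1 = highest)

4

By standing in the guild: Moreau, Ibarra and Takahashi (Warden); then Lund, Tanaka and Castillo (Apprentice).
Moreau, Ibarra and Takahashi are each not a past Master, so the next rule applies.
Among Moreau, Ibarra and Takahashi, by date of admission to current standing (later first): Moreau (2 Nov 2009) before Ibarra and Takahashi (27 Sep 1998).
Ibarra and Takahashi both have years on the livery 12 years, so the next rule applies.
Among Ibarra and Takahashi, alphabetically by surname: Ibarra before Takahashi.
Lund, Tanaka and Castillo are each not a past Master, so the next rule applies.
Lund, Tanaka and Castillo all have date of admission to current standing 3 Sep 2002, so the next rule applies.
Among Lund, Tanaka and Castillo, by years on the livery (higher first): Lund and Tanaka (35 years) before Castillo (5 years).
Among Lund and Tanaka, alphabetically by surname: Lund before Tanaka.
Order: Moreau, Ibarra, Takahashi, Lund, Tanaka, Castillo. So position 4.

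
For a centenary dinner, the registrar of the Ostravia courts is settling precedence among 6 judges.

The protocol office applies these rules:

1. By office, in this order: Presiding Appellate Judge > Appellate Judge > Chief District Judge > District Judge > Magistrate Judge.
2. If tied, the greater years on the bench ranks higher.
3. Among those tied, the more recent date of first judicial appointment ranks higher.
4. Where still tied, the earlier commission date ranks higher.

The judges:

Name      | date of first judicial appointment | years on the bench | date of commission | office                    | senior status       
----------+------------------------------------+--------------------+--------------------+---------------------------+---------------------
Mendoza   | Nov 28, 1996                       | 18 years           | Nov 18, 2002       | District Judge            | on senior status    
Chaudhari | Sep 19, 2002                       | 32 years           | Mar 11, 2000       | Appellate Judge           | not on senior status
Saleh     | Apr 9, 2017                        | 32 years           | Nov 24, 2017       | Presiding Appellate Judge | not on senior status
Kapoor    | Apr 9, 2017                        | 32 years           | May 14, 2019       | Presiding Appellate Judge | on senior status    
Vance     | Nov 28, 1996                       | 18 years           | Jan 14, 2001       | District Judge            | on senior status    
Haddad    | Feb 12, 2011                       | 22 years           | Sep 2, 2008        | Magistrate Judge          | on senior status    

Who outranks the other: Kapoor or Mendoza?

By office: Saleh and Kapoor (Presiding Appellate Judge); then Chaudhari (Appellate Judge); then Vance and Mendoza (District Judge); then Haddad (Magistrate Judge).
Saleh and Kapoor both have years on the bench 32 years, so the next rule applies.
Saleh and Kapoor both have date of first judicial appointment Apr 9, 2017, so the next rule applies.
Among Saleh and Kapoor, by date of commission (earlier first): Saleh (Nov 24, 2017) before Kapoor (May 14, 2019).
Vance and Mendoza both have years on the bench 18 years, so the next rule applies.
Vance and Mendoza both have date of first judicial appointment Nov 28, 1996, so the next rule applies.
Among Vance and Mendoza, by date of commission (earlier first): Vance (Jan 14, 2001) before Mendoza (Nov 18, 2002).
So Kapoor takes precedence.

Kapoor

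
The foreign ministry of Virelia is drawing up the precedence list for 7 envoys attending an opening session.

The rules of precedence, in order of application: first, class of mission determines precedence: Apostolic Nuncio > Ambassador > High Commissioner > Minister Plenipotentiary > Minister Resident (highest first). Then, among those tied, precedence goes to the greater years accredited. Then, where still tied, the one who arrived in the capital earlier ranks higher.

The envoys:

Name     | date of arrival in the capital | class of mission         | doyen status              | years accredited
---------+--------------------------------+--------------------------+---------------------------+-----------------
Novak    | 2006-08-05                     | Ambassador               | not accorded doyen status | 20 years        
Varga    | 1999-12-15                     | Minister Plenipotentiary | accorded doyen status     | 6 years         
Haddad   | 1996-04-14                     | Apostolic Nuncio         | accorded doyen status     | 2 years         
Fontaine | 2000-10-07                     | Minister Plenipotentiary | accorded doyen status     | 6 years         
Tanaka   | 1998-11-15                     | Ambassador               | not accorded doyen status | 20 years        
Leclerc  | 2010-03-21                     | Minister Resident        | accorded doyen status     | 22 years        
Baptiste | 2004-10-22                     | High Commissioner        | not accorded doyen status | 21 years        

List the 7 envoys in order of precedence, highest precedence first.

Haddad, Tanaka, Novak, Baptiste, Varga, Fontaine, Leclerc

By class of mission: Haddad (Apostolic Nuncio); then Tanaka and Novak (Ambassador); then Baptiste (High Commissioner); then Varga and Fontaine (Minister Plenipotentiary); then Leclerc (Minister Resident).
Tanaka and Novak both have years accredited 20 years, so the next rule applies.
Among Tanaka and Novak, by date of arrival in the capital (earlier first): Tanaka (1998-11-15) before Novak (2006-08-05).
Varga and Fontaine both have years accredited 6 years, so the next rule applies.
Among Varga and Fontaine, by date of arrival in the capital (earlier first): Varga (1999-12-15) before Fontaine (2000-10-07).
Full order: Haddad, Tanaka, Novak, Baptiste, Varga, Fontaine, Leclerc.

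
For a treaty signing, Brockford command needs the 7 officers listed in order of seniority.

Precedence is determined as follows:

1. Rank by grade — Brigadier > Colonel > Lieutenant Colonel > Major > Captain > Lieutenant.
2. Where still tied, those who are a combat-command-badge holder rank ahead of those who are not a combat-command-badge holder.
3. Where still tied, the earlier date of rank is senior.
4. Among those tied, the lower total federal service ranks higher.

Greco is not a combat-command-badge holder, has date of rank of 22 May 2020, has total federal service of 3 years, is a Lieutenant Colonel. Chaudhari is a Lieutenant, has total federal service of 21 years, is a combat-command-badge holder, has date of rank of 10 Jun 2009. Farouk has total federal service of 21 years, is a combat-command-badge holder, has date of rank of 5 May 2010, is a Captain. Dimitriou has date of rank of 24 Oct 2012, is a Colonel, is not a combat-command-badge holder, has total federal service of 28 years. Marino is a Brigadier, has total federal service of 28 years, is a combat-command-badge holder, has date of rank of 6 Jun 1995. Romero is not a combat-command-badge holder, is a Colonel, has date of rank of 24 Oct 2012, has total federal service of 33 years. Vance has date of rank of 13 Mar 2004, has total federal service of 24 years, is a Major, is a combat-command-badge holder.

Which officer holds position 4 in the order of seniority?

By grade: Marino (Brigadier); then Dimitriou and Romero (Colonel); then Greco (Lieutenant Colonel); then Vance (Major); then Farouk (Captain); then Chaudhari (Lieutenant).
Dimitriou and Romero are each not a combat-command-badge holder, so the next rule applies.
Dimitriou and Romero both have date of rank 24 Oct 2012, so the next rule applies.
Among Dimitriou and Romero, by total federal service (lower first): Dimitriou (28 years) before Romero (33 years).
Order: Marino, Dimitriou, Romero, Greco, Vance, Farouk, Chaudhari.

Greco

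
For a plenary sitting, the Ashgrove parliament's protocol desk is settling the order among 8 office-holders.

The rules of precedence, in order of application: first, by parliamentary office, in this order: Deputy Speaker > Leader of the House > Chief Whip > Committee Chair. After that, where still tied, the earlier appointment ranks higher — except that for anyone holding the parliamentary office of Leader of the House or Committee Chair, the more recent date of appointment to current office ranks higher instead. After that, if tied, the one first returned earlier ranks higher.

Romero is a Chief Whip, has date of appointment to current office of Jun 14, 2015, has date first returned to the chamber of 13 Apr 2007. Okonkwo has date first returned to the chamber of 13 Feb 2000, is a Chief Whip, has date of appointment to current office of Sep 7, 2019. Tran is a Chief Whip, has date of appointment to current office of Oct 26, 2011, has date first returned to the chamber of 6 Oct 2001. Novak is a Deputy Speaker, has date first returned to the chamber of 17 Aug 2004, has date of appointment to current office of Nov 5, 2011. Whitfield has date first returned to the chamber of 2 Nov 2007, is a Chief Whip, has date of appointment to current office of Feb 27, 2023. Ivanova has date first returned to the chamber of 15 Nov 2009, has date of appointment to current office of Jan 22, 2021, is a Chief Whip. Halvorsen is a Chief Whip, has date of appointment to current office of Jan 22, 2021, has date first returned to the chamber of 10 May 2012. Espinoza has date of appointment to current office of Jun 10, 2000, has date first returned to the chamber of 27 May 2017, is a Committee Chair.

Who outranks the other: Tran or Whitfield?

By parliamentary office: Novak (Deputy Speaker); then Tran, Romero, Okonkwo, Ivanova, Halvorsen and Whitfield (Chief Whip); then Espinoza (Committee Chair).
Among Tran, Romero, Okonkwo, Ivanova, Halvorsen and Whitfield, by date of appointment to current office (earlier first): Tran (Oct 26, 2011) before Romero (Jun 14, 2015) before Okonkwo (Sep 7, 2019) before Ivanova and Halvorsen (Jan 22, 2021) before Whitfield (Feb 27, 2023).
Among Ivanova and Halvorsen, by date first returned to the chamber (earlier first): Ivanova (15 Nov 2009) before Halvorsen (10 May 2012).
So Tran takes precedence.

Tran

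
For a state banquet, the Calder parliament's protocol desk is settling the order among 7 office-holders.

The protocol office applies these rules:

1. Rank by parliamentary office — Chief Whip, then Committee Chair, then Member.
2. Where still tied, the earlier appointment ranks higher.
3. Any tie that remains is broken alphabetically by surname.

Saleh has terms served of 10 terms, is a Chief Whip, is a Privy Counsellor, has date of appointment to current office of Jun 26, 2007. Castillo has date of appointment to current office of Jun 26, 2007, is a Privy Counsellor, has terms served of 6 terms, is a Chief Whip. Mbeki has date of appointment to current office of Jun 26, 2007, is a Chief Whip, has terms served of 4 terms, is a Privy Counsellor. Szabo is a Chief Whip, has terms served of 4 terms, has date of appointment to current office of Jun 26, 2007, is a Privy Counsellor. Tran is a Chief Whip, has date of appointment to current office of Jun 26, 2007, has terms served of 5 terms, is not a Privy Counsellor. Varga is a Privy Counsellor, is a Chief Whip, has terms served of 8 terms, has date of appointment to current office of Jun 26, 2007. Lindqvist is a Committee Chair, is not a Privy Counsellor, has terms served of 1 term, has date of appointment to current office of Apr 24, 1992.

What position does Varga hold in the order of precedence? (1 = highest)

6

By parliamentary office: Castillo, Mbeki, Saleh, Szabo, Tran and Varga (Chief Whip); then Lindqvist (Committee Chair).
Castillo, Mbeki, Saleh, Szabo, Tran and Varga all have date of appointment to current office Jun 26, 2007, so the next rule applies.
Among Castillo, Mbeki, Saleh, Szabo, Tran and Varga, alphabetically by surname: Castillo before Mbeki before Saleh before Szabo before Tran before Varga.
Order: Castillo, Mbeki, Saleh, Szabo, Tran, Varga, Lindqvist. So position 6.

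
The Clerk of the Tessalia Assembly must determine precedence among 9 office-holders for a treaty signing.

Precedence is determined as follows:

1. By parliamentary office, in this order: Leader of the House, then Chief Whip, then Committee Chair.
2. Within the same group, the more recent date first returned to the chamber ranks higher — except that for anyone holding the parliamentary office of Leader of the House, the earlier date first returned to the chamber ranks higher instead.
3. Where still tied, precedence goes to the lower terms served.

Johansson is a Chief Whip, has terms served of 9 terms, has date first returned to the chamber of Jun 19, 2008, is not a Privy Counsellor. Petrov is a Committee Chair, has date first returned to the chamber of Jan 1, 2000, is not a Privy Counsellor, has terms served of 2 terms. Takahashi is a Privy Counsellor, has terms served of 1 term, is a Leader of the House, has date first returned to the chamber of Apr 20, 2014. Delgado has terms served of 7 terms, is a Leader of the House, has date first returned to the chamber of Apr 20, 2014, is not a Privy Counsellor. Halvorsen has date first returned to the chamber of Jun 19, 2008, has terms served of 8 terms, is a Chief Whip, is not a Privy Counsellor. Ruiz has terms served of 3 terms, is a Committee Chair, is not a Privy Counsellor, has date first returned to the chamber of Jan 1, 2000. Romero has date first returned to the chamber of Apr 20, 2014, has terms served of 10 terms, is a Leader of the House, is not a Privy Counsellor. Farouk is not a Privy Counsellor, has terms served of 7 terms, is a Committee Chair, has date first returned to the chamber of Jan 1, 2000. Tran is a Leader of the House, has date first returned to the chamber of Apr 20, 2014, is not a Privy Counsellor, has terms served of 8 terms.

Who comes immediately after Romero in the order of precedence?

By parliamentary office: Takahashi, Delgado, Tran and Romero (Leader of the House); then Halvorsen and Johansson (Chief Whip); then Petrov, Ruiz and Farouk (Committee Chair).
Takahashi, Delgado, Tran and Romero all have date first returned to the chamber Apr 20, 2014, so the next rule applies.
Among Takahashi, Delgado, Tran and Romero, by terms served (lower first): Takahashi (1 term) before Delgado (7 terms) before Tran (8 terms) before Romero (10 terms).
Halvorsen and Johansson both have date first returned to the chamber Jun 19, 2008, so the next rule applies.
Among Halvorsen and Johansson, by terms served (lower first): Halvorsen (8 terms) before Johansson (9 terms).
Petrov, Ruiz and Farouk all have date first returned to the chamber Jan 1, 2000, so the next rule applies.
Among Petrov, Ruiz and Farouk, by terms served (lower first): Petrov (2 terms) before Ruiz (3 terms) before Farouk (7 terms).
Order: Takahashi, Delgado, Tran, Romero, Halvorsen, Johansson, Petrov, Ruiz, Farouk.

Halvorsen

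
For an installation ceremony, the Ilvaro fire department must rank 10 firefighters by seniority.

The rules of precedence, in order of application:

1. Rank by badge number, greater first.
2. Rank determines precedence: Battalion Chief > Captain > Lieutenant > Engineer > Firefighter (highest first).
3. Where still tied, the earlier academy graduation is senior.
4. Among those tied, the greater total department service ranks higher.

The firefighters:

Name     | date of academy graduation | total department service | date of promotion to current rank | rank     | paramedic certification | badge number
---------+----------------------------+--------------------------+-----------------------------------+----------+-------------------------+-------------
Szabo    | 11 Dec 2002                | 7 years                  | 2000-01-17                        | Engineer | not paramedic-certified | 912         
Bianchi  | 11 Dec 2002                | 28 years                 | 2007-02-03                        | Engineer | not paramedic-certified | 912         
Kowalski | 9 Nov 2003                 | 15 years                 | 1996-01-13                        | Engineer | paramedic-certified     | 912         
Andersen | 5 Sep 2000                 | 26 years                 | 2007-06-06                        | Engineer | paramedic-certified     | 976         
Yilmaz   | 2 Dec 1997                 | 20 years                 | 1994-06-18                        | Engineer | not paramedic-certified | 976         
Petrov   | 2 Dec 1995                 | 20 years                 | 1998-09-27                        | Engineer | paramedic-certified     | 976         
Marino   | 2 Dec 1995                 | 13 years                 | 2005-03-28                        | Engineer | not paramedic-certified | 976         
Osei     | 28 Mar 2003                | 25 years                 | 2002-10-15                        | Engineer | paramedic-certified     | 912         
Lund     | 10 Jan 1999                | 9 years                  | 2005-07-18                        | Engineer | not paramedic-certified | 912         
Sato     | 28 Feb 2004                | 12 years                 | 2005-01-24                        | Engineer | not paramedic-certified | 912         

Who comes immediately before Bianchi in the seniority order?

Lund

By badge number (higher first): Petrov, Marino, Yilmaz and Andersen (each 976); then Lund, Bianchi, Szabo, Osei, Kowalski and Sato (each 912).
Petrov, Marino, Yilmaz and Andersen are each Engineer, so the next rule applies.
Among Petrov, Marino, Yilmaz and Andersen, by date of academy graduation (earlier first): Petrov and Marino (2 Dec 1995) before Yilmaz (2 Dec 1997) before Andersen (5 Sep 2000).
Among Petrov and Marino, by total department service (higher first): Petrov (20 years) before Marino (13 years).
Lund, Bianchi, Szabo, Osei, Kowalski and Sato are each Engineer, so the next rule applies.
Among Lund, Bianchi, Szabo, Osei, Kowalski and Sato, by date of academy graduation (earlier first): Lund (10 Jan 1999) before Bianchi and Szabo (11 Dec 2002) before Osei (28 Mar 2003) before Kowalski (9 Nov 2003) before Sato (28 Feb 2004).
Among Bianchi and Szabo, by total department service (higher first): Bianchi (28 years) before Szabo (7 years).
Order: Petrov, Marino, Yilmaz, Andersen, Lund, Bianchi, Szabo, Osei, Kowalski, Sato.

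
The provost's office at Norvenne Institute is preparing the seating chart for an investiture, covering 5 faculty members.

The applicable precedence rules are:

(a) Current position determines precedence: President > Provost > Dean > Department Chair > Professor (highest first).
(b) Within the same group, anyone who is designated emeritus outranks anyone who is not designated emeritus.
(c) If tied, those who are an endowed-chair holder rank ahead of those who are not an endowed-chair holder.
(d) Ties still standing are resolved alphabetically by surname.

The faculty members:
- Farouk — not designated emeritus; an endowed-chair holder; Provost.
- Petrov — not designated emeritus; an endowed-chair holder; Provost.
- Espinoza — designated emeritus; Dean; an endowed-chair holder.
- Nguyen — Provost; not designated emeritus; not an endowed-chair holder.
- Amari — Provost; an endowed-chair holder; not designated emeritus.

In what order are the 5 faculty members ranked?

Amari, Farouk, Petrov, Nguyen, Espinoza

By current position: Amari, Farouk, Petrov and Nguyen (Provost); then Espinoza (Dean).
Amari, Farouk, Petrov and Nguyen are each not designated emeritus, so the next rule applies.
Among Amari, Farouk, Petrov and Nguyen, an endowed-chair holder before not an endowed-chair holder: Amari, Farouk and Petrov (an endowed-chair holder) before Nguyen (not an endowed-chair holder).
Among Amari, Farouk and Petrov, alphabetically by surname: Amari before Farouk before Petrov.
Full order: Amari, Farouk, Petrov, Nguyen, Espinoza.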